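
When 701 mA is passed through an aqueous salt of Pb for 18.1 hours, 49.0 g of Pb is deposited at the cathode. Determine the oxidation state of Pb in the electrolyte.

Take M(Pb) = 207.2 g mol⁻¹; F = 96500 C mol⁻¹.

Q = I·t = 0.7010 A × 65160 s = 45680 C, so n(e⁻) = 45680/96500 = 0.4733 mol.
n(Pb) deposited = 49.0 / 207.2 = 0.2365 mol.
Electrons per atom = n(e⁻)/n(Pb) = 0.4733 / 0.2365 = 2.00 ≈ 2, so the ion is Pb²⁺.

+2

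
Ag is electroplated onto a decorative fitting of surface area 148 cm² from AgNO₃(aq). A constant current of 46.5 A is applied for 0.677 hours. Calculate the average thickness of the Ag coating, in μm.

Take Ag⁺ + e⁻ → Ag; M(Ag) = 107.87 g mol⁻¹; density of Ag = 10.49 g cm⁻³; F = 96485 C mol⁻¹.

816 μm

Q = I·t = 46.50 × 2437.2 = 113300 C; n(e⁻) = 1.175 mol.
n(Ag) = n(e⁻)/1 = 1.175 mol, so m = 1.175 × 107.87 = 126.7 g.
Volume = m/ρ = 126.7 / 10.49 = 12.08 cm³.
Thickness = V/A = 12.08 / 148 = 0.0816 cm = 816 μm.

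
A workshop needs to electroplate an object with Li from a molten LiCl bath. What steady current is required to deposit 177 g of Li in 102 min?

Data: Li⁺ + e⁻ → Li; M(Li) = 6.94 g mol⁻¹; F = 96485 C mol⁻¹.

n(Li) = 177 / 6.94 = 25.50 mol.
n(e⁻) = 1 × 25.50 = 25.50 mol.
Q = n(e⁻)·F = 25.50 × 96485 = 2461000 C.
I = Q/t = 2461000 / 6120.0 s = 402 A.

402 A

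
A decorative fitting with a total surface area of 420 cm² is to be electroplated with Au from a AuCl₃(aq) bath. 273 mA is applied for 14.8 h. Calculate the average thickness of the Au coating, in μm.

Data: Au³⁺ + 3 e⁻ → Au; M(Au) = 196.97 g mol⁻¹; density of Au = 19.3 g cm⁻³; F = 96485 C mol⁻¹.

Q = I·t = 0.2730 × 53280 = 14550 C; n(e⁻) = 0.1508 mol.
n(Au) = n(e⁻)/3 = 0.05025 mol, so m = 0.05025 × 196.97 = 9.898 g.
Volume = m/ρ = 9.898 / 19.3 = 0.5128 cm³.
Thickness = V/A = 0.5128 / 420 = 0.00122 cm = 12.2 μm.

12.2 μm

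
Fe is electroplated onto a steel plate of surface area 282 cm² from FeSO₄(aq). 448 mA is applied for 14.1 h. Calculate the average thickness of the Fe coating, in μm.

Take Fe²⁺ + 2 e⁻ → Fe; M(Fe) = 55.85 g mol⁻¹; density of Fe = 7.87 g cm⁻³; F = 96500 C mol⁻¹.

Q = I·t = 0.4480 × 50760 = 22740 C; n(e⁻) = 0.2357 mol.
n(Fe) = n(e⁻)/2 = 0.1178 mol, so m = 0.1178 × 55.85 = 6.581 g.
Volume = m/ρ = 6.581 / 7.87 = 0.8362 cm³.
Thickness = V/A = 0.8362 / 282 = 0.00297 cm = 29.7 μm.

29.7 μm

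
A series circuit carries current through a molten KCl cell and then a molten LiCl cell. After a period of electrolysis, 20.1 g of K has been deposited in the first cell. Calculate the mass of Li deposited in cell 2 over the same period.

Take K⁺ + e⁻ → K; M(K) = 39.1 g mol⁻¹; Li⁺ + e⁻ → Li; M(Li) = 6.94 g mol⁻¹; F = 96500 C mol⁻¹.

3.57 g

n(K) = 20.1 / 39.1 = 0.5141 mol.
Since K⁺ + e⁻ → K, n(e⁻) passed = 1 × 0.5141 = 0.5141 mol.
Cells in series carry the same charge, so the same 0.5141 mol of electrons passes through cell 2.
Li⁺ + e⁻ → Li, so n(Li) = 0.5141 / 1 = 0.5141 mol.
m(Li) = 0.5141 × 6.94 = 3.57 g.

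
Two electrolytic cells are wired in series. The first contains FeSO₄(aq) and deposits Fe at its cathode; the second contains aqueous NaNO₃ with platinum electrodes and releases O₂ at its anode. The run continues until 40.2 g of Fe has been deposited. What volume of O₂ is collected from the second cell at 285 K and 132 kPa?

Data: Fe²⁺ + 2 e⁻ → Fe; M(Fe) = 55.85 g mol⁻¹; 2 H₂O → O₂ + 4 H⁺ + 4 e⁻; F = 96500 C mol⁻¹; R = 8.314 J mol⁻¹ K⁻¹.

n(Fe) = 40.2 / 55.85 = 0.7198 mol, so n(e⁻) = 2 × 0.7198 = 1.440 mol.
The cells are in series, so the same 1.440 mol of electrons passes through the second cell.
2 H₂O → O₂ + 4 H⁺ + 4 e⁻ — 4 mol e⁻ per mol O₂, so n(O₂) = 1.440/4 = 0.3599 mol.
V = nRT/P = (0.3599 × 8.314 × 285) / (132 × 10³) = 0.00646 m³ = 6.46 L.

6.46 L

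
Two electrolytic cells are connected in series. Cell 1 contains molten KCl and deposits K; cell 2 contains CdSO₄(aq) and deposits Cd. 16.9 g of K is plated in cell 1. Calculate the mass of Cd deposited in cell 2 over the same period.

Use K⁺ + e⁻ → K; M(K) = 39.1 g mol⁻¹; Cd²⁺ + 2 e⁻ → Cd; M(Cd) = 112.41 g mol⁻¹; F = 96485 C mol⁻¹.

24.3 g

n(K) = 16.9 / 39.1 = 0.4322 mol.
Since K⁺ + e⁻ → K, n(e⁻) passed = 1 × 0.4322 = 0.4322 mol.
Cells in series carry the same charge, so the same 0.4322 mol of electrons passes through cell 2.
Cd²⁺ + 2 e⁻ → Cd, so n(Cd) = 0.4322 / 2 = 0.2161 mol.
m(Cd) = 0.2161 × 112.41 = 24.3 g.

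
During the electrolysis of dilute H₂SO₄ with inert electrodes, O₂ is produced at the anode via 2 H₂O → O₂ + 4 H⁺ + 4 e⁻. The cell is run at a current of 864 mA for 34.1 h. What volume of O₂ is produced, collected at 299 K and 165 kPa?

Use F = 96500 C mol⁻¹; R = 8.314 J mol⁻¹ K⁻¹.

4.14 L

Q = I·t = 0.8640 A × 122760 s = 106100 C.
n(e⁻) = Q/F = 106100 / 96500 = 1.099 mol.
4 electrons are transferred per O₂ molecule, so n(O₂) = 1.099 / 4 = 0.2748 mol.
V = nRT/P = (0.2748 × 8.314 × 299) / (165 × 10³ Pa) = 0.00414 m³ = 4.14 L.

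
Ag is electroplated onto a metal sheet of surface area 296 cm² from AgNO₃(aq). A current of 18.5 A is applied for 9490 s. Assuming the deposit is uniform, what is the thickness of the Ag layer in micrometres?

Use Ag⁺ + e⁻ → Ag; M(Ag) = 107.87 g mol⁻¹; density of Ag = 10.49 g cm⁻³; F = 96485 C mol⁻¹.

Q = I·t = 18.50 × 9490.0 = 175600 C; n(e⁻) = 1.820 mol.
n(Ag) = n(e⁻)/1 = 1.820 mol, so m = 1.820 × 107.87 = 196.3 g.
Volume = m/ρ = 196.3 / 10.49 = 18.71 cm³.
Thickness = V/A = 18.71 / 296 = 0.0632 cm = 632 μm.

632 μm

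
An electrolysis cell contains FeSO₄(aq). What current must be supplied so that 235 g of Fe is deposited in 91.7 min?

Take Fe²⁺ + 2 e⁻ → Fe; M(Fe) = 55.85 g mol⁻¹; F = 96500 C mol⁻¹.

148 A

n(Fe) = 235 / 55.85 = 4.208 mol.
n(e⁻) = 2 × 4.208 = 8.415 mol.
Q = n(e⁻)·F = 8.415 × 96500 = 812100 C.
I = Q/t = 812100 / 5502.0 s = 148 A.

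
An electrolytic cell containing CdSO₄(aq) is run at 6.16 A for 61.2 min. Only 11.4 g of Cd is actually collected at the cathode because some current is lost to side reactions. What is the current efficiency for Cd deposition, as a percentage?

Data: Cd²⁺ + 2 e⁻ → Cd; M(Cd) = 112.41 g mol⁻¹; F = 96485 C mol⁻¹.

Q = I·t = 6.160 × 3672.0 = 22620 C; n(e⁻) = 22620/96485 = 0.2344 mol.
Theoretical n(Cd) = n(e⁻)/2 = 0.1172 mol, i.e. m_theo = 0.1172 × 112.41 = 13.18 g.
Efficiency = m_actual / m_theo = 11.4 / 13.18 = 86.5 %.

86.5 %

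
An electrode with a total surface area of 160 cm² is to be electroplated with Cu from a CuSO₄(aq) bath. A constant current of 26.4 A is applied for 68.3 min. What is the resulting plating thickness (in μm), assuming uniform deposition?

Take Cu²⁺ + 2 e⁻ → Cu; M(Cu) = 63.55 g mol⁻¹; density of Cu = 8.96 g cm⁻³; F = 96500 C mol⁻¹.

Q = I·t = 26.40 × 4098.0 = 108200 C; n(e⁻) = 1.121 mol.
n(Cu) = n(e⁻)/2 = 0.5606 mol, so m = 0.5606 × 63.55 = 35.62 g.
Volume = m/ρ = 35.62 / 8.96 = 3.976 cm³.
Thickness = V/A = 3.976 / 160 = 0.0248 cm = 248 μm.

248 μm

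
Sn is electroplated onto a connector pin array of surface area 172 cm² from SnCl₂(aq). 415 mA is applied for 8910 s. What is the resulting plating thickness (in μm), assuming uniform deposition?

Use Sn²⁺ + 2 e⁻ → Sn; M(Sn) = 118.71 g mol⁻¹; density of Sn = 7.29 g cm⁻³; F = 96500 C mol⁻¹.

Q = I·t = 0.4150 × 8910.0 = 3698 C; n(e⁻) = 0.03832 mol.
n(Sn) = n(e⁻)/2 = 0.01916 mol, so m = 0.01916 × 118.71 = 2.274 g.
Volume = m/ρ = 2.274 / 7.29 = 0.3120 cm³.
Thickness = V/A = 0.3120 / 172 = 0.00181 cm = 18.1 μm.

18.1 μm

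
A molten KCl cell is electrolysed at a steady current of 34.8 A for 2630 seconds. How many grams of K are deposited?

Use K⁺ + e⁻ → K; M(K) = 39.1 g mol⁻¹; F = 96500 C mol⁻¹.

Q = I·t = 34.80 A × 2630.0 s = 91520 C.
n(e⁻) = Q/F = 91520 / 96500 = 0.9484 mol.
K⁺ + e⁻ → K, so n(K) = n(e⁻)/1 = 0.9484 mol.
m = n·M = 0.9484 × 39.1 = 37.1 g.

37.1 g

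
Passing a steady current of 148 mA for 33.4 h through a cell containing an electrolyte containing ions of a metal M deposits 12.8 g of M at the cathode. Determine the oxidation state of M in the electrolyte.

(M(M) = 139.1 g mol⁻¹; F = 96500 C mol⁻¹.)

+2

Q = I·t = 0.1480 A × 120240 s = 17800 C, so n(e⁻) = 17800/96500 = 0.1844 mol.
n(M) deposited = 12.8 / 139.1 = 0.09202 mol.
Electrons per atom = n(e⁻)/n(M) = 0.1844 / 0.09202 = 2.00 ≈ 2, so the ion is M²⁺.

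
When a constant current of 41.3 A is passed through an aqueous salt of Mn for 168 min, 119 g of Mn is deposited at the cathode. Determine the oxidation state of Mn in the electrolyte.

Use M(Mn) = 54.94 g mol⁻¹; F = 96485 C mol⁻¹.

+2

Q = I·t = 41.30 A × 10080 s = 416300 C, so n(e⁻) = 416300/96485 = 4.315 mol.
n(Mn) deposited = 119 / 54.94 = 2.166 mol.
Electrons per atom = n(e⁻)/n(Mn) = 4.315 / 2.166 = 1.99 ≈ 2, so the ion is Mn²⁺.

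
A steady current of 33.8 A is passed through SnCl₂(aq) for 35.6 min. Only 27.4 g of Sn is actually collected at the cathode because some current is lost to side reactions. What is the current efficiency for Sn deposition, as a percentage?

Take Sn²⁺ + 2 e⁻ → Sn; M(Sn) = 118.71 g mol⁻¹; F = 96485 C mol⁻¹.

61.7 %

Q = I·t = 33.80 × 2136.0 = 72200 C; n(e⁻) = 72200/96485 = 0.7483 mol.
Theoretical n(Sn) = n(e⁻)/2 = 0.3741 mol, i.e. m_theo = 0.3741 × 118.71 = 44.41 g.
Efficiency = m_actual / m_theo = 27.4 / 44.41 = 61.7 %.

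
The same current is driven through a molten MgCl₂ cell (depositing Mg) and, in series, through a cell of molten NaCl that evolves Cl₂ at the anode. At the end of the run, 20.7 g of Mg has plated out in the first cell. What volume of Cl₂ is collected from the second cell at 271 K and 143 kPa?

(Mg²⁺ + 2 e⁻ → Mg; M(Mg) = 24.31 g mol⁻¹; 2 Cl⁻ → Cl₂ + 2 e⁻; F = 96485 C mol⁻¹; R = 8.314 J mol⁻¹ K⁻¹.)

n(Mg) = 20.7 / 24.31 = 0.8515 mol, so n(e⁻) = 2 × 0.8515 = 1.703 mol.
The cells are in series, so the same 1.703 mol of electrons passes through the second cell.
2 Cl⁻ → Cl₂ + 2 e⁻ — 2 mol e⁻ per mol Cl₂, so n(Cl₂) = 1.703/2 = 0.8515 mol.
V = nRT/P = (0.8515 × 8.314 × 271) / (143 × 10³) = 0.0134 m³ = 13.4 L.

13.4 L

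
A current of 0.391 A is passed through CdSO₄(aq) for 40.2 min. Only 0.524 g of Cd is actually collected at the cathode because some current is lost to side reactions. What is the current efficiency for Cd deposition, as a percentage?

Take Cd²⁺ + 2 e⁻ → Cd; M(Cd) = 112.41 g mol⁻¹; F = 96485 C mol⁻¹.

Q = I·t = 0.3910 × 2412.0 = 943.1 C; n(e⁻) = 943.1/96485 = 0.009774 mol.
Theoretical n(Cd) = n(e⁻)/2 = 0.004887 mol, i.e. m_theo = 0.004887 × 112.41 = 0.5494 g.
Efficiency = m_actual / m_theo = 0.524 / 0.5494 = 95.4 %.

95.4 %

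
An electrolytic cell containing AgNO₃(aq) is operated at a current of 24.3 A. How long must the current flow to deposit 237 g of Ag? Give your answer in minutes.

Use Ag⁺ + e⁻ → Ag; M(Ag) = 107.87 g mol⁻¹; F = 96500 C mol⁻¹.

n(Ag) = m/M = 237 / 107.87 = 2.197 mol.
Each Ag atom requires 1 electron, so n(e⁻) = 1 × 2.197 = 2.197 mol.
Q = n(e⁻)·F = 2.197 × 96500 = 212000 C.
t = Q/I = 212000 / 24.30 A = 8725 s = 145 min.

145 min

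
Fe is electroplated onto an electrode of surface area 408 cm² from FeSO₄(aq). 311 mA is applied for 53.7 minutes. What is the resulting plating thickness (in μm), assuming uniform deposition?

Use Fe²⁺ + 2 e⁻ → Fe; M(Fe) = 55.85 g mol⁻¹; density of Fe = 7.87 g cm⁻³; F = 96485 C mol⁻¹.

0.903 μm

Q = I·t = 0.3110 × 3222.0 = 1002 C; n(e⁻) = 0.01039 mol.
n(Fe) = n(e⁻)/2 = 0.005193 mol, so m = 0.005193 × 55.85 = 0.2900 g.
Volume = m/ρ = 0.2900 / 7.87 = 0.03685 cm³.
Thickness = V/A = 0.03685 / 408 = 9.03 × 10⁻⁵ cm = 0.903 μm.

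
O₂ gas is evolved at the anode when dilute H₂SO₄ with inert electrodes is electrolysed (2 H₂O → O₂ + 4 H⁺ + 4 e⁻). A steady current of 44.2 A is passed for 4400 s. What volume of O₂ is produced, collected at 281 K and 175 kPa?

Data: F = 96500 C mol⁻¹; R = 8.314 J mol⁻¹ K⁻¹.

6.73 L

Q = I·t = 44.20 A × 4400.0 s = 194500 C.
n(e⁻) = Q/F = 194500 / 96500 = 2.015 mol.
4 electrons are transferred per O₂ molecule, so n(O₂) = 2.015 / 4 = 0.5038 mol.
V = nRT/P = (0.5038 × 8.314 × 281) / (175 × 10³ Pa) = 0.00673 m³ = 6.73 L.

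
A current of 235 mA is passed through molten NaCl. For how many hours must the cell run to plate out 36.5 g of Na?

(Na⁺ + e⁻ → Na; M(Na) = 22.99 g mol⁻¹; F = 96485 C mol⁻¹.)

181 h

n(Na) = m/M = 36.5 / 22.99 = 1.588 mol.
Each Na atom requires 1 electron, so n(e⁻) = 1 × 1.588 = 1.588 mol.
Q = n(e⁻)·F = 1.588 × 96485 = 153200 C.
t = Q/I = 153200 / 0.2350 A = 651800 s = 181 h.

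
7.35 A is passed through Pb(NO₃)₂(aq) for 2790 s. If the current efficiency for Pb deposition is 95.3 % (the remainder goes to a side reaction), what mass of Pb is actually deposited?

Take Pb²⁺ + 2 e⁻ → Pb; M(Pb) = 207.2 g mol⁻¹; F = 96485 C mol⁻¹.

Q = I·t = 7.350 × 2790.0 = 20510 C.
n(e⁻) = 20510/96485 = 0.2125 mol; theoretically n(Pb) = 0.2125/2 = 0.1063 mol, m_theo = 22.02 g.
At 95.3 % efficiency, m_actual = 0.953 × 22.02 = 21.0 g.

21.0 g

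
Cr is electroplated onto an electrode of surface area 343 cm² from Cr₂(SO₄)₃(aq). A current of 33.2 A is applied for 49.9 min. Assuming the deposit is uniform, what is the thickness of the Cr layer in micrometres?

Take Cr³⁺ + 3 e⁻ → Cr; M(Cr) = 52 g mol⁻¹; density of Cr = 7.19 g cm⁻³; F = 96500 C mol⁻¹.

Q = I·t = 33.20 × 2994.0 = 99400 C; n(e⁻) = 1.030 mol.
n(Cr) = n(e⁻)/3 = 0.3434 mol, so m = 0.3434 × 52 = 17.85 g.
Volume = m/ρ = 17.85 / 7.19 = 2.483 cm³.
Thickness = V/A = 2.483 / 343 = 0.00724 cm = 72.4 μm.

72.4 μm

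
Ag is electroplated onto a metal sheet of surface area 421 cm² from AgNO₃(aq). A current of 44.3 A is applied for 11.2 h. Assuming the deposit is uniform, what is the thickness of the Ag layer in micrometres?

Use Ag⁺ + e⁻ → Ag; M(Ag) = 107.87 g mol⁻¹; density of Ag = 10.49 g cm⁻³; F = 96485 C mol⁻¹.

Q = I·t = 44.30 × 40320 = 1786000 C; n(e⁻) = 18.51 mol.
n(Ag) = n(e⁻)/1 = 18.51 mol, so m = 18.51 × 107.87 = 1997 g.
Volume = m/ρ = 1997 / 10.49 = 190.4 cm³.
Thickness = V/A = 190.4 / 421 = 0.452 cm = 4520 μm.

4520 μm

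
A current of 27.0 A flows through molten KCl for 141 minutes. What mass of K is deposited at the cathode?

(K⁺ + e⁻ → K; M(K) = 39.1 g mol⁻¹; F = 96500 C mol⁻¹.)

Q = I·t = 27.00 A × 8460.0 s = 228400 C.
n(e⁻) = Q/F = 228400 / 96500 = 2.367 mol.
K⁺ + e⁻ → K, so n(K) = n(e⁻)/1 = 2.367 mol.
m = n·M = 2.367 × 39.1 = 92.6 g.

92.6 g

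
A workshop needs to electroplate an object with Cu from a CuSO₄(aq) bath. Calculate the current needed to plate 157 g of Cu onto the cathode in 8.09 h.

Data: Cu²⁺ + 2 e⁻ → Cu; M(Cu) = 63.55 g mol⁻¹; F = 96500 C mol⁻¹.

n(Cu) = 157 / 63.55 = 2.470 mol.
n(e⁻) = 2 × 2.470 = 4.941 mol.
Q = n(e⁻)·F = 4.941 × 96500 = 476800 C.
I = Q/t = 476800 / 29124 s = 16.4 A.

16.4 A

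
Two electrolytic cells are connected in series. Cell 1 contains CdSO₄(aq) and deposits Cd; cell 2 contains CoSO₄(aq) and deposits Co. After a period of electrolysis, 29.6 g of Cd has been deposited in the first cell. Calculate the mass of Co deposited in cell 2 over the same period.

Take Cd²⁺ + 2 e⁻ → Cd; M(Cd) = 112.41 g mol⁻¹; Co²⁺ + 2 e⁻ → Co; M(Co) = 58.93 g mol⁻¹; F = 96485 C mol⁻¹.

15.5 g

n(Cd) = 29.6 / 112.41 = 0.2633 mol.
Since Cd²⁺ + 2 e⁻ → Cd, n(e⁻) passed = 2 × 0.2633 = 0.5266 mol.
Cells in series carry the same charge, so the same 0.5266 mol of electrons passes through cell 2.
Co²⁺ + 2 e⁻ → Co, so n(Co) = 0.5266 / 2 = 0.2633 mol.
m(Co) = 0.2633 × 58.93 = 15.5 g.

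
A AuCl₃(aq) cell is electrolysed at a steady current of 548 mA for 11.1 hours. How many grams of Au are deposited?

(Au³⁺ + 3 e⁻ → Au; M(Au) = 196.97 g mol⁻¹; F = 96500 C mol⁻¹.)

14.9 g

Q = I·t = 0.5480 A × 39960 s = 21900 C.
n(e⁻) = Q/F = 21900 / 96500 = 0.2269 mol.
Au³⁺ + 3 e⁻ → Au, so n(Au) = n(e⁻)/3 = 0.07564 mol.
m = n·M = 0.07564 × 196.97 = 14.9 g.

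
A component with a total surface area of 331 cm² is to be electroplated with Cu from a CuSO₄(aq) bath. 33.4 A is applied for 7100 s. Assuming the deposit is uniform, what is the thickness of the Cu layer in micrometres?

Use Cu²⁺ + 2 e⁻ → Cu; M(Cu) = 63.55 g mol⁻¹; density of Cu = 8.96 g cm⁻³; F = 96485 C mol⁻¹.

Q = I·t = 33.40 × 7100.0 = 237100 C; n(e⁻) = 2.458 mol.
n(Cu) = n(e⁻)/2 = 1.229 mol, so m = 1.229 × 63.55 = 78.10 g.
Volume = m/ρ = 78.10 / 8.96 = 8.716 cm³.
Thickness = V/A = 8.716 / 331 = 0.0263 cm = 263 μm.

263 μm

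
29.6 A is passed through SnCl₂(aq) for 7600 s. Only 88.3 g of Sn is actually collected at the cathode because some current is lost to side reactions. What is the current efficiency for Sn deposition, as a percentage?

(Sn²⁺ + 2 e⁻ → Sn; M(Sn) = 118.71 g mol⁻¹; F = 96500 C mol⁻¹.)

63.8 %

Q = I·t = 29.60 × 7600.0 = 225000 C; n(e⁻) = 225000/96500 = 2.331 mol.
Theoretical n(Sn) = n(e⁻)/2 = 1.166 mol, i.e. m_theo = 1.166 × 118.71 = 138.4 g.
Efficiency = m_actual / m_theo = 88.3 / 138.4 = 63.8 %.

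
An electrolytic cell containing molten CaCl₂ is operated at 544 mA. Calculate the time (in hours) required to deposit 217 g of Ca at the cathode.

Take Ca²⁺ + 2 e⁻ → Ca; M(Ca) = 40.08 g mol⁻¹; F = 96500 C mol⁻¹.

n(Ca) = m/M = 217 / 40.08 = 5.414 mol.
Each Ca atom requires 2 electrons, so n(e⁻) = 2 × 5.414 = 10.83 mol.
Q = n(e⁻)·F = 10.83 × 96500 = 1045000 C.
t = Q/I = 1045000 / 0.5440 A = 1921000 s = 534 h.

534 h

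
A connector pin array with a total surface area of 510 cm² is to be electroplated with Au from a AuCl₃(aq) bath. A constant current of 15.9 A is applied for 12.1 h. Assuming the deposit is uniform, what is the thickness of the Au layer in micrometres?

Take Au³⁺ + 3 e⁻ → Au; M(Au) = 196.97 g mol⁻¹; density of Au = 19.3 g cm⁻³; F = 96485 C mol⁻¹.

Q = I·t = 15.90 × 43560 = 692600 C; n(e⁻) = 7.178 mol.
n(Au) = n(e⁻)/3 = 2.393 mol, so m = 2.393 × 196.97 = 471.3 g.
Volume = m/ρ = 471.3 / 19.3 = 24.42 cm³.
Thickness = V/A = 24.42 / 510 = 0.0479 cm = 479 μm.

479 μm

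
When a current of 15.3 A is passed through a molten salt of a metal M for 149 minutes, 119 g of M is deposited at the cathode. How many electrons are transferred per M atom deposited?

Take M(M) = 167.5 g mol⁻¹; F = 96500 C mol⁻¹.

Q = I·t = 15.30 A × 8940.0 s = 136800 C, so n(e⁻) = 136800/96500 = 1.417 mol.
n(M) deposited = 119 / 167.5 = 0.7104 mol.
Electrons per atom = n(e⁻)/n(M) = 1.417 / 0.7104 = 2.00 ≈ 2, so the ion is M²⁺.

2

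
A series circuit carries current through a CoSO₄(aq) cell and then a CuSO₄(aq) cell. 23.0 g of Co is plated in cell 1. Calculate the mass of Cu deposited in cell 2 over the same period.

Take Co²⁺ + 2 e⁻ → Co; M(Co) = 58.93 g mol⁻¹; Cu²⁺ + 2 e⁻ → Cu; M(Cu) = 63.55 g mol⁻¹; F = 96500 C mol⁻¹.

24.8 g

n(Co) = 23.0 / 58.93 = 0.3903 mol.
Since Co²⁺ + 2 e⁻ → Co, n(e⁻) passed = 2 × 0.3903 = 0.7806 mol.
Cells in series carry the same charge, so the same 0.7806 mol of electrons passes through cell 2.
Cu²⁺ + 2 e⁻ → Cu, so n(Cu) = 0.7806 / 2 = 0.3903 mol.
m(Cu) = 0.3903 × 63.55 = 24.8 g.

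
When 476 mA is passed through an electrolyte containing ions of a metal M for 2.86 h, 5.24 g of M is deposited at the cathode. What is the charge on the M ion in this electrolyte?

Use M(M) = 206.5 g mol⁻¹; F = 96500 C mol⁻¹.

+2

Q = I·t = 0.4760 A × 10296 s = 4901 C, so n(e⁻) = 4901/96500 = 0.05079 mol.
n(M) deposited = 5.24 / 206.5 = 0.02538 mol.
Electrons per atom = n(e⁻)/n(M) = 0.05079 / 0.02538 = 2.00 ≈ 2, so the ion is M²⁺.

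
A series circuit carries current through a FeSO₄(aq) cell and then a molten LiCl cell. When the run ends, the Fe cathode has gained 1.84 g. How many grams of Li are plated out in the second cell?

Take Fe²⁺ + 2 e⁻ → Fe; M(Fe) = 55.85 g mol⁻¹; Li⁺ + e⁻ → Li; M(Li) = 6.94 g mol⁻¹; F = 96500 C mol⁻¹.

n(Fe) = 1.84 / 55.85 = 0.03295 mol.
Since Fe²⁺ + 2 e⁻ → Fe, n(e⁻) passed = 2 × 0.03295 = 0.06589 mol.
Cells in series carry the same charge, so the same 0.06589 mol of electrons passes through cell 2.
Li⁺ + e⁻ → Li, so n(Li) = 0.06589 / 1 = 0.06589 mol.
m(Li) = 0.06589 × 6.94 = 0.457 g.

0.457 g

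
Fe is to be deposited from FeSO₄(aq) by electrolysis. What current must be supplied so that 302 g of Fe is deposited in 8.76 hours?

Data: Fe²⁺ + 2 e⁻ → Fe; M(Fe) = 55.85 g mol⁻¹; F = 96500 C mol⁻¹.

33.1 A

n(Fe) = 302 / 55.85 = 5.407 mol.
n(e⁻) = 2 × 5.407 = 10.81 mol.
Q = n(e⁻)·F = 10.81 × 96500 = 1044000 C.
I = Q/t = 1044000 / 31536 s = 33.1 A.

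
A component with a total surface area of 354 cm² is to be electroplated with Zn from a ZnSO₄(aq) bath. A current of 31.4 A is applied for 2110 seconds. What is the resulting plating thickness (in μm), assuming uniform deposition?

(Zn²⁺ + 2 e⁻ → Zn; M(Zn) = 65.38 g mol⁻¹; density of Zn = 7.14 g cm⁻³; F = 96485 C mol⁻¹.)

Q = I·t = 31.40 × 2110.0 = 66250 C; n(e⁻) = 0.6867 mol.
n(Zn) = n(e⁻)/2 = 0.3433 mol, so m = 0.3433 × 65.38 = 22.45 g.
Volume = m/ρ = 22.45 / 7.14 = 3.144 cm³.
Thickness = V/A = 3.144 / 354 = 0.00888 cm = 88.8 μm.

88.8 μm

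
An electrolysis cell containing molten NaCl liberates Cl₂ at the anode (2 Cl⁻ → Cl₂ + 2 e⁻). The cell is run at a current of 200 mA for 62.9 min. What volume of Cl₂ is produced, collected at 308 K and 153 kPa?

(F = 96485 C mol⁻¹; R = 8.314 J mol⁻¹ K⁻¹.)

Q = I·t = 0.2000 A × 3774.0 s = 754.8 C.
n(e⁻) = Q/F = 754.8 / 96485 = 0.007823 mol.
2 electrons are transferred per Cl₂ molecule, so n(Cl₂) = 0.007823 / 2 = 0.003911 mol.
V = nRT/P = (0.003911 × 8.314 × 308) / (153 × 10³ Pa) = 6.55 × 10⁻⁵ m³ = 0.0655 L.

0.0655 L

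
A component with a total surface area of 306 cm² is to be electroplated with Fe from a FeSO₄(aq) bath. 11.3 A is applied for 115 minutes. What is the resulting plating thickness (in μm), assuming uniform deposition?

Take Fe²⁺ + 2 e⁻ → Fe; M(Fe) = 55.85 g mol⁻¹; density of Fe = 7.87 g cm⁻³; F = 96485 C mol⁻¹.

93.7 μm

Q = I·t = 11.30 × 6900.0 = 77970 C; n(e⁻) = 0.8081 mol.
n(Fe) = n(e⁻)/2 = 0.4041 mol, so m = 0.4041 × 55.85 = 22.57 g.
Volume = m/ρ = 22.57 / 7.87 = 2.867 cm³.
Thickness = V/A = 2.867 / 306 = 0.00937 cm = 93.7 μm.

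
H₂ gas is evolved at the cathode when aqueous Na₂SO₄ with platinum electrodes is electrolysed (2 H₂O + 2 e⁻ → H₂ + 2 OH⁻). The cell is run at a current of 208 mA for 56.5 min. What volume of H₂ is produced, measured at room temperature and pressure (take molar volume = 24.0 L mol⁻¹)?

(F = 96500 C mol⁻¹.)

Q = I·t = 0.2080 A × 3390.0 s = 705.1 C.
n(e⁻) = Q/F = 705.1 / 96500 = 0.007307 mol.
2 electrons are transferred per H₂ molecule, so n(H₂) = 0.007307 / 2 = 0.003653 mol.
V = n × V_m = 0.003653 × 24.0 = 0.0877 L.

0.0877 L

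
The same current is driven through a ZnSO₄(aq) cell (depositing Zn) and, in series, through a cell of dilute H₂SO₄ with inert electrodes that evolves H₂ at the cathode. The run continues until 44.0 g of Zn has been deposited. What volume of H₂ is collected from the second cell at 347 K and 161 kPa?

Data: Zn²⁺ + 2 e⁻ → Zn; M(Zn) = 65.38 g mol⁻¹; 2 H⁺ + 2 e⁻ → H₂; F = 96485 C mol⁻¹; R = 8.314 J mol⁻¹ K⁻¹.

12.1 L

n(Zn) = 44.0 / 65.38 = 0.6730 mol, so n(e⁻) = 2 × 0.6730 = 1.346 mol.
The cells are in series, so the same 1.346 mol of electrons passes through the second cell.
2 H⁺ + 2 e⁻ → H₂ — 2 mol e⁻ per mol H₂, so n(H₂) = 1.346/2 = 0.6730 mol.
V = nRT/P = (0.6730 × 8.314 × 347) / (161 × 10³) = 0.0121 m³ = 12.1 L.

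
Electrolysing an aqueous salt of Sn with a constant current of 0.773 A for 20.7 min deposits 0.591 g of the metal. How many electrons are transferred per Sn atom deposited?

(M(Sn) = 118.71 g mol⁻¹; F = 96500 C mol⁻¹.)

Q = I·t = 0.7730 A × 1242.0 s = 960.1 C, so n(e⁻) = 960.1/96500 = 0.009949 mol.
n(Sn) deposited = 0.591 / 118.71 = 0.004979 mol.
Electrons per atom = n(e⁻)/n(Sn) = 0.009949 / 0.004979 = 2.00 ≈ 2, so the ion is Sn²⁺.

2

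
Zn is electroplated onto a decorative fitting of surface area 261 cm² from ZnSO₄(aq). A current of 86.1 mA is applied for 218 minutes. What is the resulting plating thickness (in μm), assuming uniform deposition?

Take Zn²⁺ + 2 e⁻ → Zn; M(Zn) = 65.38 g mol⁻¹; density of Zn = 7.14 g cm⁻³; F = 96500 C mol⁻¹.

Q = I·t = 0.08610 × 13080 = 1126 C; n(e⁻) = 0.01167 mol.
n(Zn) = n(e⁻)/2 = 0.005835 mol, so m = 0.005835 × 65.38 = 0.3815 g.
Volume = m/ρ = 0.3815 / 7.14 = 0.05343 cm³.
Thickness = V/A = 0.05343 / 261 = 2.05 × 10⁻⁴ cm = 2.05 μm.

2.05 μm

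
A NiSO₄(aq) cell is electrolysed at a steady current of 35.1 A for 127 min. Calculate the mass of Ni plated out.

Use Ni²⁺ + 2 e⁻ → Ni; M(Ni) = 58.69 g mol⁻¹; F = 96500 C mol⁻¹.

81.3 g

Q = I·t = 35.10 A × 7620.0 s = 267500 C.
n(e⁻) = Q/F = 267500 / 96500 = 2.772 mol.
Ni²⁺ + 2 e⁻ → Ni, so n(Ni) = n(e⁻)/2 = 1.386 mol.
m = n·M = 1.386 × 58.69 = 81.3 g.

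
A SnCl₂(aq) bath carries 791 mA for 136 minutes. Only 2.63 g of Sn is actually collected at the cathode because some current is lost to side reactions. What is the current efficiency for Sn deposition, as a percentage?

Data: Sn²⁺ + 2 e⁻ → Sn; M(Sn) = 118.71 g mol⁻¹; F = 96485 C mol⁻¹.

66.2 %

Q = I·t = 0.7910 × 8160.0 = 6455 C; n(e⁻) = 6455/96485 = 0.06690 mol.
Theoretical n(Sn) = n(e⁻)/2 = 0.03345 mol, i.e. m_theo = 0.03345 × 118.71 = 3.971 g.
Efficiency = m_actual / m_theo = 2.63 / 3.971 = 66.2 %.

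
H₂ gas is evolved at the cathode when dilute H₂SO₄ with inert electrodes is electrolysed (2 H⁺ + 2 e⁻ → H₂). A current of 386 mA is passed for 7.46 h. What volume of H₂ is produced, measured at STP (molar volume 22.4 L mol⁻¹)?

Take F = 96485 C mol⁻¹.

Q = I·t = 0.3860 A × 26856 s = 10370 C.
n(e⁻) = Q/F = 10370 / 96485 = 0.1074 mol.
2 electrons are transferred per H₂ molecule, so n(H₂) = 0.1074 / 2 = 0.05372 mol.
V = n × V_m = 0.05372 × 22.4 = 1.20 L.

1.20 L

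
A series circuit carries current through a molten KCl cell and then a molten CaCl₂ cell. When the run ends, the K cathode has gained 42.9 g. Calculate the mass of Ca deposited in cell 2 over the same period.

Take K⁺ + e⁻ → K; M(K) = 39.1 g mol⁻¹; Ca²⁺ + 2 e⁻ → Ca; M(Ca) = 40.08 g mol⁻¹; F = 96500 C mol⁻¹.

n(K) = 42.9 / 39.1 = 1.097 mol.
Since K⁺ + e⁻ → K, n(e⁻) passed = 1 × 1.097 = 1.097 mol.
Cells in series carry the same charge, so the same 1.097 mol of electrons passes through cell 2.
Ca²⁺ + 2 e⁻ → Ca, so n(Ca) = 1.097 / 2 = 0.5486 mol.
m(Ca) = 0.5486 × 40.08 = 22.0 g.

22.0 g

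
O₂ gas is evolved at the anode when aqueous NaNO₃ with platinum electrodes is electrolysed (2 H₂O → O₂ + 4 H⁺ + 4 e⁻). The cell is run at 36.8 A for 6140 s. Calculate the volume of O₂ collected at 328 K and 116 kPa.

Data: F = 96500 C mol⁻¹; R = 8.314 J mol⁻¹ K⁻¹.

Q = I·t = 36.80 A × 6140.0 s = 226000 C.
n(e⁻) = Q/F = 226000 / 96500 = 2.341 mol.
4 electrons are transferred per O₂ molecule, so n(O₂) = 2.341 / 4 = 0.5854 mol.
V = nRT/P = (0.5854 × 8.314 × 328) / (116 × 10³ Pa) = 0.0138 m³ = 13.8 L.

13.8 L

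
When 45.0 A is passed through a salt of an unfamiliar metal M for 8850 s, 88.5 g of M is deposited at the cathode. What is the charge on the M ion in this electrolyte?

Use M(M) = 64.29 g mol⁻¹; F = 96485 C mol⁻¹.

+3

Q = I·t = 45.00 A × 8850.0 s = 398200 C, so n(e⁻) = 398200/96485 = 4.128 mol.
n(M) deposited = 88.5 / 64.29 = 1.377 mol.
Electrons per atom = n(e⁻)/n(M) = 4.128 / 1.377 = 3.00 ≈ 3, so the ion is M³⁺.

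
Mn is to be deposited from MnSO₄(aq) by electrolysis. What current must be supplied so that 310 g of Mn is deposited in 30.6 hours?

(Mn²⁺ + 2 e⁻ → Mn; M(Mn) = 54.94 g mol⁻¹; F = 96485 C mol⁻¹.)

9.88 A

n(Mn) = 310 / 54.94 = 5.643 mol.
n(e⁻) = 2 × 5.643 = 11.29 mol.
Q = n(e⁻)·F = 11.29 × 96485 = 1089000 C.
I = Q/t = 1089000 / 110160 s = 9.88 A.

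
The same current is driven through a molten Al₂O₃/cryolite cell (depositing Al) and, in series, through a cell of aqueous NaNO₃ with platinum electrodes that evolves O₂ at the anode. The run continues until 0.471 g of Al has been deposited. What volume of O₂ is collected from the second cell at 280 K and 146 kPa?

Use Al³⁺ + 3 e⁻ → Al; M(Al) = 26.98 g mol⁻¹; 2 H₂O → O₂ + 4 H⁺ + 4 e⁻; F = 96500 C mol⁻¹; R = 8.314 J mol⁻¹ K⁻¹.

n(Al) = 0.471 / 26.98 = 0.01746 mol, so n(e⁻) = 3 × 0.01746 = 0.05237 mol.
The cells are in series, so the same 0.05237 mol of electrons passes through the second cell.
2 H₂O → O₂ + 4 H⁺ + 4 e⁻ — 4 mol e⁻ per mol O₂, so n(O₂) = 0.05237/4 = 0.01309 mol.
V = nRT/P = (0.01309 × 8.314 × 280) / (146 × 10³) = 2.09 × 10⁻⁴ m³ = 0.209 L.

0.209 L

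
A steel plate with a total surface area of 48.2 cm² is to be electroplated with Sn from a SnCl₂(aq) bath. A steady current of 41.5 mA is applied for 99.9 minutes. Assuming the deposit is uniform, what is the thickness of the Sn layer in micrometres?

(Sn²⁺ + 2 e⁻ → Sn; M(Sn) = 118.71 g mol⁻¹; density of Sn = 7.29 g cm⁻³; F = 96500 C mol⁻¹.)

Q = I·t = 0.04150 × 5994.0 = 248.8 C; n(e⁻) = 0.002578 mol.
n(Sn) = n(e⁻)/2 = 0.001289 mol, so m = 0.001289 × 118.71 = 0.1530 g.
Volume = m/ρ = 0.1530 / 7.29 = 0.02099 cm³.
Thickness = V/A = 0.02099 / 48.2 = 4.35 × 10⁻⁴ cm = 4.35 μm.

4.35 μm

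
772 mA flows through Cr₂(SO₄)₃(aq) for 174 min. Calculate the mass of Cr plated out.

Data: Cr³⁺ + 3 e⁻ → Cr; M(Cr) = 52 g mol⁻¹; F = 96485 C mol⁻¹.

1.45 g

Q = I·t = 0.7720 A × 10440 s = 8060 C.
n(e⁻) = Q/F = 8060 / 96485 = 0.08353 mol.
Cr³⁺ + 3 e⁻ → Cr, so n(Cr) = n(e⁻)/3 = 0.02784 mol.
m = n·M = 0.02784 × 52 = 1.45 g.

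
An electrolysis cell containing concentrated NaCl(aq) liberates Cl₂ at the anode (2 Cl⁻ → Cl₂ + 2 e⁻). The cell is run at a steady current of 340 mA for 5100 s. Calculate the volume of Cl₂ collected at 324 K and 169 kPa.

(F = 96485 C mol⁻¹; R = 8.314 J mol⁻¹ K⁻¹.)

Q = I·t = 0.3400 A × 5100.0 s = 1734 C.
n(e⁻) = Q/F = 1734 / 96485 = 0.01797 mol.
2 electrons are transferred per Cl₂ molecule, so n(Cl₂) = 0.01797 / 2 = 0.008986 mol.
V = nRT/P = (0.008986 × 8.314 × 324) / (169 × 10³ Pa) = 1.43 × 10⁻⁴ m³ = 0.143 L.

0.143 L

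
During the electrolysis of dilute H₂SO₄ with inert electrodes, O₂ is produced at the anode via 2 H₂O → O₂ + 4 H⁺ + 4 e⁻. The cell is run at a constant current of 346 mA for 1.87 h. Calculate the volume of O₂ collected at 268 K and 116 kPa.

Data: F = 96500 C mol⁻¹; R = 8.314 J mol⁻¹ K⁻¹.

Q = I·t = 0.3460 A × 6732.0 s = 2329 C.
n(e⁻) = Q/F = 2329 / 96500 = 0.02414 mol.
4 electrons are transferred per O₂ molecule, so n(O₂) = 0.02414 / 4 = 0.006034 mol.
V = nRT/P = (0.006034 × 8.314 × 268) / (116 × 10³ Pa) = 1.16 × 10⁻⁴ m³ = 0.116 L.

0.116 L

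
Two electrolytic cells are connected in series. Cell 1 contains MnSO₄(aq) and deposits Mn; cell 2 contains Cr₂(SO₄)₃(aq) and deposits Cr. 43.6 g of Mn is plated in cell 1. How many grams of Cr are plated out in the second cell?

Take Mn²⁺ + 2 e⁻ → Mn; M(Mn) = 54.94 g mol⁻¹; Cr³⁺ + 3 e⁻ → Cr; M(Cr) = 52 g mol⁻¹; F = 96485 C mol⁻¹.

27.5 g

n(Mn) = 43.6 / 54.94 = 0.7936 mol.
Since Mn²⁺ + 2 e⁻ → Mn, n(e⁻) passed = 2 × 0.7936 = 1.587 mol.
Cells in series carry the same charge, so the same 1.587 mol of electrons passes through cell 2.
Cr³⁺ + 3 e⁻ → Cr, so n(Cr) = 1.587 / 3 = 0.5291 mol.
m(Cr) = 0.5291 × 52 = 27.5 g.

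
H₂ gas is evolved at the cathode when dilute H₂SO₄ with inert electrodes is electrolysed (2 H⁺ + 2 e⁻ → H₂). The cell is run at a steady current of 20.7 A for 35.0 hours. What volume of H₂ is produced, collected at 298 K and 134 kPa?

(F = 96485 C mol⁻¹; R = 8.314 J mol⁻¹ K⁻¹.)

250 L

Q = I·t = 20.70 A × 126000 s = 2608000 C.
n(e⁻) = Q/F = 2608000 / 96485 = 27.03 mol.
2 electrons are transferred per H₂ molecule, so n(H₂) = 27.03 / 2 = 13.52 mol.
V = nRT/P = (13.52 × 8.314 × 298) / (134 × 10³ Pa) = 0.250 m³ = 250 L.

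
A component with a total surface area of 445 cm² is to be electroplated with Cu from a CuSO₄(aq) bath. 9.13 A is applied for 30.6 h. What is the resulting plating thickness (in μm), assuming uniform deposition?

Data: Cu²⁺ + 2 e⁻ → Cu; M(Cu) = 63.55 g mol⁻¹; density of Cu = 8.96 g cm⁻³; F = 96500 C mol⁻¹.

Q = I·t = 9.130 × 110160 = 1006000 C; n(e⁻) = 10.42 mol.
n(Cu) = n(e⁻)/2 = 5.211 mol, so m = 5.211 × 63.55 = 331.2 g.
Volume = m/ρ = 331.2 / 8.96 = 36.96 cm³.
Thickness = V/A = 36.96 / 445 = 0.0831 cm = 831 μm.

831 μm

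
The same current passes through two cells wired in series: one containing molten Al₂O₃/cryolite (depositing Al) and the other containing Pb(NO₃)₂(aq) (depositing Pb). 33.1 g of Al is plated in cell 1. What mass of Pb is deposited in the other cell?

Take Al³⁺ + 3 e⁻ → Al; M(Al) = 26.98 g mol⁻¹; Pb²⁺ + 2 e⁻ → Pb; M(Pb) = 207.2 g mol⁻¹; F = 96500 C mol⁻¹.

381 g

n(Al) = 33.1 / 26.98 = 1.227 mol.
Since Al³⁺ + 3 e⁻ → Al, n(e⁻) passed = 3 × 1.227 = 3.681 mol.
Cells in series carry the same charge, so the same 3.681 mol of electrons passes through cell 2.
Pb²⁺ + 2 e⁻ → Pb, so n(Pb) = 3.681 / 2 = 1.840 mol.
m(Pb) = 1.840 × 207.2 = 381 g.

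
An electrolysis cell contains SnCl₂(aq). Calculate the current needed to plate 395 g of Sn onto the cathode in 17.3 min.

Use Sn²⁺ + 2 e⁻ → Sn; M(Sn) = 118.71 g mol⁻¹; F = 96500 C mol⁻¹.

n(Sn) = 395 / 118.71 = 3.327 mol.
n(e⁻) = 2 × 3.327 = 6.655 mol.
Q = n(e⁻)·F = 6.655 × 96500 = 642200 C.
I = Q/t = 642200 / 1038.0 s = 619 A.

619 A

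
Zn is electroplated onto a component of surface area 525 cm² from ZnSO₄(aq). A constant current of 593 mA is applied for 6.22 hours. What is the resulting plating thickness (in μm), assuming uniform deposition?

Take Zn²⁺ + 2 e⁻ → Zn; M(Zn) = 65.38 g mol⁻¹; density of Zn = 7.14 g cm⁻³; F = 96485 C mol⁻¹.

12.0 μm

Q = I·t = 0.5930 × 22392 = 13280 C; n(e⁻) = 0.1376 mol.
n(Zn) = n(e⁻)/2 = 0.06881 mol, so m = 0.06881 × 65.38 = 4.499 g.
Volume = m/ρ = 4.499 / 7.14 = 0.6301 cm³.
Thickness = V/A = 0.6301 / 525 = 0.00120 cm = 12.0 μm.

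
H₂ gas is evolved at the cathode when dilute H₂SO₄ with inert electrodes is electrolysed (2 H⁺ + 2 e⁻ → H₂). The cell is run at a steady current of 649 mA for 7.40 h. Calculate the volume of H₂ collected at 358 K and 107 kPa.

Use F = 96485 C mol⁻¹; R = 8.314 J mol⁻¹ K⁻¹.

Q = I·t = 0.6490 A × 26640 s = 17290 C.
n(e⁻) = Q/F = 17290 / 96485 = 0.1792 mol.
2 electrons are transferred per H₂ molecule, so n(H₂) = 0.1792 / 2 = 0.08960 mol.
V = nRT/P = (0.08960 × 8.314 × 358) / (107 × 10³ Pa) = 0.00249 m³ = 2.49 L.

2.49 L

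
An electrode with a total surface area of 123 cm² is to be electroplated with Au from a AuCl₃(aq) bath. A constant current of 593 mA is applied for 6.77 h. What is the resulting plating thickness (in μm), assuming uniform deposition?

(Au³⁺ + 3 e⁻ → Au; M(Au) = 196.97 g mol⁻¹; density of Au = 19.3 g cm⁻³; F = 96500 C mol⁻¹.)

Q = I·t = 0.5930 × 24372 = 14450 C; n(e⁻) = 0.1498 mol.
n(Au) = n(e⁻)/3 = 0.04992 mol, so m = 0.04992 × 196.97 = 9.833 g.
Volume = m/ρ = 9.833 / 19.3 = 0.5095 cm³.
Thickness = V/A = 0.5095 / 123 = 0.00414 cm = 41.4 μm.

41.4 μm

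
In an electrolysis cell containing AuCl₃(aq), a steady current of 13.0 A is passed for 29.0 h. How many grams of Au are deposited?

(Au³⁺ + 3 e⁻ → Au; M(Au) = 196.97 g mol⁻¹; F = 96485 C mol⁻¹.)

Q = I·t = 13.00 A × 104400 s = 1357000 C.
n(e⁻) = Q/F = 1357000 / 96485 = 14.07 mol.
Au³⁺ + 3 e⁻ → Au, so n(Au) = n(e⁻)/3 = 4.689 mol.
m = n·M = 4.689 × 196.97 = 924 g.

924 g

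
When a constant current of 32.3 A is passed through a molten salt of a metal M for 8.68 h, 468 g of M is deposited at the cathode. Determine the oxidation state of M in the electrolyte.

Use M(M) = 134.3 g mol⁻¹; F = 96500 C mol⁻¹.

Q = I·t = 32.30 A × 31248 s = 1009000 C, so n(e⁻) = 1009000/96500 = 10.46 mol.
n(M) deposited = 468 / 134.3 = 3.485 mol.
Electrons per atom = n(e⁻)/n(M) = 10.46 / 3.485 = 3.00 ≈ 3, so the ion is M³⁺.

+3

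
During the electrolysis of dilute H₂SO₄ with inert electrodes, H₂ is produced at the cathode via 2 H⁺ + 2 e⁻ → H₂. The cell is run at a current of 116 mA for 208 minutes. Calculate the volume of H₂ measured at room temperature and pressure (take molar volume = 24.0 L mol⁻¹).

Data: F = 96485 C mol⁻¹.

Q = I·t = 0.1160 A × 12480 s = 1448 C.
n(e⁻) = Q/F = 1448 / 96485 = 0.01500 mol.
2 electrons are transferred per H₂ molecule, so n(H₂) = 0.01500 / 2 = 0.007502 mol.
V = n × V_m = 0.007502 × 24.0 = 0.180 L.

0.180 L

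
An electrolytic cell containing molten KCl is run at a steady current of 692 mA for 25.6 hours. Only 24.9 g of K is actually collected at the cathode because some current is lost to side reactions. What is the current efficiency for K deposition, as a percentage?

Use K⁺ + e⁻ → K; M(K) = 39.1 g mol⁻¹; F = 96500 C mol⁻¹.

96.4 %

Q = I·t = 0.6920 × 92160 = 63770 C; n(e⁻) = 63770/96500 = 0.6609 mol.
Theoretical n(K) = n(e⁻)/1 = 0.6609 mol, i.e. m_theo = 0.6609 × 39.1 = 25.84 g.
Efficiency = m_actual / m_theo = 24.9 / 25.84 = 96.4 %.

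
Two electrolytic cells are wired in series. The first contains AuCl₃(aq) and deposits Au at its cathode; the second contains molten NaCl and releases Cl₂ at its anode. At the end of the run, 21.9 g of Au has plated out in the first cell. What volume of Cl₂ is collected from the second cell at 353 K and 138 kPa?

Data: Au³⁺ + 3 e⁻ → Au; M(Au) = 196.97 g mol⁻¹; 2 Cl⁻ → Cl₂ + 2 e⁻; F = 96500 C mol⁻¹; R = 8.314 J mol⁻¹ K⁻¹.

n(Au) = 21.9 / 196.97 = 0.1112 mol, so n(e⁻) = 3 × 0.1112 = 0.3336 mol.
The cells are in series, so the same 0.3336 mol of electrons passes through the second cell.
2 Cl⁻ → Cl₂ + 2 e⁻ — 2 mol e⁻ per mol Cl₂, so n(Cl₂) = 0.3336/2 = 0.1668 mol.
V = nRT/P = (0.1668 × 8.314 × 353) / (138 × 10³) = 0.00355 m³ = 3.55 L.

3.55 L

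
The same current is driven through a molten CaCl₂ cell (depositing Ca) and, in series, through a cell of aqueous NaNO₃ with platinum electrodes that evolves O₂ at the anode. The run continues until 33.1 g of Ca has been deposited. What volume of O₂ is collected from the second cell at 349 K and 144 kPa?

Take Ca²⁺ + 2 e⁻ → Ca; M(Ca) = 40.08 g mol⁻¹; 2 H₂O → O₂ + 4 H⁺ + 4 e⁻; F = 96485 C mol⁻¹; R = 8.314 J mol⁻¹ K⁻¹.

8.32 L

n(Ca) = 33.1 / 40.08 = 0.8258 mol, so n(e⁻) = 2 × 0.8258 = 1.652 mol.
The cells are in series, so the same 1.652 mol of electrons passes through the second cell.
2 H₂O → O₂ + 4 H⁺ + 4 e⁻ — 4 mol e⁻ per mol O₂, so n(O₂) = 1.652/4 = 0.4129 mol.
V = nRT/P = (0.4129 × 8.314 × 349) / (144 × 10³) = 0.00832 m³ = 8.32 L.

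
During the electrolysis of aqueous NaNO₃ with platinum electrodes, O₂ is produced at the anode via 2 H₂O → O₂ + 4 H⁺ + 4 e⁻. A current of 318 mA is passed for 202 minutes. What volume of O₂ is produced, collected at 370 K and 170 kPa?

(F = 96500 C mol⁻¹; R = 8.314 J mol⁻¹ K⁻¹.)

0.181 L

Q = I·t = 0.3180 A × 12120 s = 3854 C.
n(e⁻) = Q/F = 3854 / 96500 = 0.03994 mol.
4 electrons are transferred per O₂ molecule, so n(O₂) = 0.03994 / 4 = 0.009985 mol.
V = nRT/P = (0.009985 × 8.314 × 370) / (170 × 10³ Pa) = 1.81 × 10⁻⁴ m³ = 0.181 L.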